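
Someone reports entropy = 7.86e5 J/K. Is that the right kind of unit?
Yes

entropy has SI base units: kg * m^2 / (s^2 * K)
J/K reduces to the same SI base units, so it is a valid unit for entropy.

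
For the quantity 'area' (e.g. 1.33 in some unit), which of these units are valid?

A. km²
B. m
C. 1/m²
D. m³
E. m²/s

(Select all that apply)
A

area has SI base units: m^2

Checking each option against m^2:
  A. km²: ✓ matches
  B. m: ✗ does not match
  C. 1/m²: ✗ does not match
  D. m³: ✗ does not match
  E. m²/s: ✗ does not match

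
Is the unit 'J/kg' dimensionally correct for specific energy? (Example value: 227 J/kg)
Yes

specific energy has SI base units: m^2 / s^2
J/kg reduces to the same SI base units, so it is a valid unit for specific energy.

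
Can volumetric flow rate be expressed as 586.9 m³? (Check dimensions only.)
No

volumetric flow rate has SI base units: m^3 / s
m³ does NOT reduce to m^3 / s; a valid unit for volumetric flow rate would be e.g. m³/s.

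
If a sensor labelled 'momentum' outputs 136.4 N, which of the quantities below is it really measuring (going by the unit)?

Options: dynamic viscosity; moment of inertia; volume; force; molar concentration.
force

momentum should have units dimensionally equivalent to kg * m / s (e.g. kg·m/s).
The given unit 'N' reduces to kg * m / s^2. Of the listed options, that is the dimensionality of force.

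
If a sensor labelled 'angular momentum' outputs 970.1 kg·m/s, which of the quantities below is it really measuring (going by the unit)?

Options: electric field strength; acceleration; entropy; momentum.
momentum

angular momentum should have units dimensionally equivalent to kg * m^2 / s (e.g. kg·m²/s).
The given unit 'kg·m/s' reduces to kg * m / s. Of the listed options, that is the dimensionality of momentum.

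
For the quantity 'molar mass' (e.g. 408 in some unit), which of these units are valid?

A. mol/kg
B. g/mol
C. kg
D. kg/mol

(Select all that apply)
B, D

molar mass has SI base units: kg / mol

Checking each option against kg / mol:
  A. mol/kg: ✗ does not match
  B. g/mol: ✓ matches
  C. kg: ✗ does not match
  D. kg/mol: ✓ matches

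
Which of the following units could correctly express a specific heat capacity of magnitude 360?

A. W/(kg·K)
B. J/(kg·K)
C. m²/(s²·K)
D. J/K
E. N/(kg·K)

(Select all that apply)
B, C

specific heat capacity has SI base units: m^2 / (s^2 * K)

Checking each option against m^2 / (s^2 * K):
  A. W/(kg·K): ✗ does not match
  B. J/(kg·K): ✓ matches
  C. m²/(s²·K): ✓ matches
  D. J/K: ✗ does not match
  E. N/(kg·K): ✗ does not match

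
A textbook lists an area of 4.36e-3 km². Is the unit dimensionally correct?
Yes

area has SI base units: m^2
km² reduces to the same SI base units, so it is a valid unit for area.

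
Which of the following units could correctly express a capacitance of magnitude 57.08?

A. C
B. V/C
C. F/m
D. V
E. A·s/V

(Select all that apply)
E

capacitance has SI base units: A^2 * s^4 / (kg * m^2)

Checking each option against A^2 * s^4 / (kg * m^2):
  A. C: ✗ does not match
  B. V/C: ✗ does not match
  C. F/m: ✗ does not match
  D. V: ✗ does not match
  E. A·s/V: ✓ matches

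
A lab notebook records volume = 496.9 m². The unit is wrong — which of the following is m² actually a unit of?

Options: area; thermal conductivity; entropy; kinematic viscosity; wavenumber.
area

volume should have units dimensionally equivalent to m^3 (e.g. m³).
The given unit 'm²' reduces to m^2. Of the listed options, that is the dimensionality of area.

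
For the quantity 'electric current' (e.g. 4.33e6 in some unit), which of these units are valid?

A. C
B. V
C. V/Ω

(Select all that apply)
C

electric current has SI base units: A

Checking each option against A:
  A. C: ✗ does not match
  B. V: ✗ does not match
  C. V/Ω: ✓ matches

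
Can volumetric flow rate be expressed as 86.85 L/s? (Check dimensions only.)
Yes

volumetric flow rate has SI base units: m^3 / s
L/s reduces to the same SI base units, so it is a valid unit for volumetric flow rate.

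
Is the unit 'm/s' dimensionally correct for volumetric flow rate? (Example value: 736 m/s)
No

volumetric flow rate has SI base units: m^3 / s
m/s does NOT reduce to m^3 / s; a valid unit for volumetric flow rate would be e.g. m³/s.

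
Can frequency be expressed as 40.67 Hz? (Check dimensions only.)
Yes

frequency has SI base units: 1 / s
Hz reduces to the same SI base units, so it is a valid unit for frequency.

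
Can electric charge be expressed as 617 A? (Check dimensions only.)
No

electric charge has SI base units: A * s
A does NOT reduce to A * s; a valid unit for electric charge would be e.g. C.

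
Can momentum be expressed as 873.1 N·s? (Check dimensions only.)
Yes

momentum has SI base units: kg * m / s
N·s reduces to the same SI base units, so it is a valid unit for momentum.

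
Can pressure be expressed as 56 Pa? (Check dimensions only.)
Yes

pressure has SI base units: kg / (m * s^2)
Pa reduces to the same SI base units, so it is a valid unit for pressure.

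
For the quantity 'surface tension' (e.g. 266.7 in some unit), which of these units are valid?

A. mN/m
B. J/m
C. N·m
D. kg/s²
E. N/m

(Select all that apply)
A, D, E

surface tension has SI base units: kg / s^2

Checking each option against kg / s^2:
  A. mN/m: ✓ matches
  B. J/m: ✗ does not match
  C. N·m: ✗ does not match
  D. kg/s²: ✓ matches
  E. N/m: ✓ matches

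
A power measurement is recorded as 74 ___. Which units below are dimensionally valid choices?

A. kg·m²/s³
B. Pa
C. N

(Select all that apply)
A

power has SI base units: kg * m^2 / s^3

Checking each option against kg * m^2 / s^3:
  A. kg·m²/s³: ✓ matches
  B. Pa: ✗ does not match
  C. N: ✗ does not match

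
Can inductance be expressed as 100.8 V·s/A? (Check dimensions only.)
Yes

inductance has SI base units: kg * m^2 / (A^2 * s^2)
V·s/A reduces to the same SI base units, so it is a valid unit for inductance.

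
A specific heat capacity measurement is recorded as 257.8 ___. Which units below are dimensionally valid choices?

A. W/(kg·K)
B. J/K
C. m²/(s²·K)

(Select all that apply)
C

specific heat capacity has SI base units: m^2 / (s^2 * K)

Checking each option against m^2 / (s^2 * K):
  A. W/(kg·K): ✗ does not match
  B. J/K: ✗ does not match
  C. m²/(s²·K): ✓ matches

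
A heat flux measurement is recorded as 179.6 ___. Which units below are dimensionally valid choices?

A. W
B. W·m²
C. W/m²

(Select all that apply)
C

heat flux has SI base units: kg / s^3

Checking each option against kg / s^3:
  A. W: ✗ does not match
  B. W·m²: ✗ does not match
  C. W/m²: ✓ matches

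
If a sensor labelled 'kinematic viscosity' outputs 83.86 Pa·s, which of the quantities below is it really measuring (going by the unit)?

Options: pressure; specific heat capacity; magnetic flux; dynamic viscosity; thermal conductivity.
dynamic viscosity

kinematic viscosity should have units dimensionally equivalent to m^2 / s (e.g. m²/s).
The given unit 'Pa·s' reduces to kg / (m * s). Of the listed options, that is the dimensionality of dynamic viscosity.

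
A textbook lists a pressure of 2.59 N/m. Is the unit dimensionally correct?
No

pressure has SI base units: kg / (m * s^2)
N/m does NOT reduce to kg / (m * s^2); a valid unit for pressure would be e.g. Pa.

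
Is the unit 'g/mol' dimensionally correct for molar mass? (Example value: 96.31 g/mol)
Yes

molar mass has SI base units: kg / mol
g/mol reduces to the same SI base units, so it is a valid unit for molar mass.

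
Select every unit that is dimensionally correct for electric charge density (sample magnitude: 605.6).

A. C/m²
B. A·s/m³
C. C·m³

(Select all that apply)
B

electric charge density has SI base units: A * s / m^3

Checking each option against A * s / m^3:
  A. C/m²: ✗ does not match
  B. A·s/m³: ✓ matches
  C. C·m³: ✗ does not match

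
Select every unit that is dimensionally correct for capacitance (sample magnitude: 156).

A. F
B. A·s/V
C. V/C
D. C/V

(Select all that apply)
A, B, D

capacitance has SI base units: A^2 * s^4 / (kg * m^2)

Checking each option against A^2 * s^4 / (kg * m^2):
  A. F: ✓ matches
  B. A·s/V: ✓ matches
  C. V/C: ✗ does not match
  D. C/V: ✓ matches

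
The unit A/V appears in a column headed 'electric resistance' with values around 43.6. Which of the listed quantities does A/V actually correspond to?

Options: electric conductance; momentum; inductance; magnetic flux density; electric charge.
electric conductance

electric resistance should have units dimensionally equivalent to kg * m^2 / (A^2 * s^3) (e.g. Ω).
The given unit 'A/V' reduces to A^2 * s^3 / (kg * m^2). Of the listed options, that is the dimensionality of electric conductance.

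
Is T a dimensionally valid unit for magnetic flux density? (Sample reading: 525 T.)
Yes

magnetic flux density has SI base units: kg / (A * s^2)
T reduces to the same SI base units, so it is a valid unit for magnetic flux density.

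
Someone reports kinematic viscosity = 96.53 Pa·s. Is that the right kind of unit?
No

kinematic viscosity has SI base units: m^2 / s
Pa·s does NOT reduce to m^2 / s; a valid unit for kinematic viscosity would be e.g. m²/s.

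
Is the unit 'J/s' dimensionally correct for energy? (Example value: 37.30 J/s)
No

energy has SI base units: kg * m^2 / s^2
J/s does NOT reduce to kg * m^2 / s^2; a valid unit for energy would be e.g. J.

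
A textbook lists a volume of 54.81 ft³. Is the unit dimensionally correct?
Yes

volume has SI base units: m^3
ft³ reduces to the same SI base units, so it is a valid unit for volume.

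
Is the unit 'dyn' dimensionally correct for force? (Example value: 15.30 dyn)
Yes

force has SI base units: kg * m / s^2
dyn reduces to the same SI base units, so it is a valid unit for force.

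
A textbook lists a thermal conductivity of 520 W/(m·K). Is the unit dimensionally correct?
Yes

thermal conductivity has SI base units: kg * m / (s^3 * K)
W/(m·K) reduces to the same SI base units, so it is a valid unit for thermal conductivity.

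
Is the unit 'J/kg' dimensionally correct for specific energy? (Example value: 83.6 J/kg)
Yes

specific energy has SI base units: m^2 / s^2
J/kg reduces to the same SI base units, so it is a valid unit for specific energy.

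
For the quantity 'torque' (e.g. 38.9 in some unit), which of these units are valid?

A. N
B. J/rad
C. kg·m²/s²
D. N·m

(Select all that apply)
B, C, D

torque has SI base units: kg * m^2 / s^2

Checking each option against kg * m^2 / s^2:
  A. N: ✗ does not match
  B. J/rad: ✓ matches
  C. kg·m²/s²: ✓ matches
  D. N·m: ✓ matches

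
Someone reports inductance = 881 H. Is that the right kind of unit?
Yes

inductance has SI base units: kg * m^2 / (A^2 * s^2)
H reduces to the same SI base units, so it is a valid unit for inductance.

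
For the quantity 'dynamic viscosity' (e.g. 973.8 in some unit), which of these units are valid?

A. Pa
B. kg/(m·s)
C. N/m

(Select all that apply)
B

dynamic viscosity has SI base units: kg / (m * s)

Checking each option against kg / (m * s):
  A. Pa: ✗ does not match
  B. kg/(m·s): ✓ matches
  C. N/m: ✗ does not match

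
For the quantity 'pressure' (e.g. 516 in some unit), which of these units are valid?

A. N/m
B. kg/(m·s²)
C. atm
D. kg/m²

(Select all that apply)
B, C

pressure has SI base units: kg / (m * s^2)

Checking each option against kg / (m * s^2):
  A. N/m: ✗ does not match
  B. kg/(m·s²): ✓ matches
  C. atm: ✓ matches
  D. kg/m²: ✗ does not match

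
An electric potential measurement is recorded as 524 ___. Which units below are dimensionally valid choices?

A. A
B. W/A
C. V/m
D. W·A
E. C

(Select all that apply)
B

electric potential has SI base units: kg * m^2 / (A * s^3)

Checking each option against kg * m^2 / (A * s^3):
  A. A: ✗ does not match
  B. W/A: ✓ matches
  C. V/m: ✗ does not match
  D. W·A: ✗ does not match
  E. C: ✗ does not match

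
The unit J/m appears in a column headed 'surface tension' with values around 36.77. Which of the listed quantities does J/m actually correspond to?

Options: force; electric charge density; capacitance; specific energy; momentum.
force

surface tension should have units dimensionally equivalent to kg / s^2 (e.g. N/m).
The given unit 'J/m' reduces to kg * m / s^2. Of the listed options, that is the dimensionality of force.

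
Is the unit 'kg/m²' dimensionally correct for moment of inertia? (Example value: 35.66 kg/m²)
No

moment of inertia has SI base units: kg * m^2
kg/m² does NOT reduce to kg * m^2; a valid unit for moment of inertia would be e.g. kg·m².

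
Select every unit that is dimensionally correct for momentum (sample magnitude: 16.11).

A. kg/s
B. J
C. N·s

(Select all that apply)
C

momentum has SI base units: kg * m / s

Checking each option against kg * m / s:
  A. kg/s: ✗ does not match
  B. J: ✗ does not match
  C. N·s: ✓ matches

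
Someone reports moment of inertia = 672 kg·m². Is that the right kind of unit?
Yes

moment of inertia has SI base units: kg * m^2
kg·m² reduces to the same SI base units, so it is a valid unit for moment of inertia.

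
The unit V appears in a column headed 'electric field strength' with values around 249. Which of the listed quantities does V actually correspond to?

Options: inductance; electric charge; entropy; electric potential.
electric potential

electric field strength should have units dimensionally equivalent to kg * m / (A * s^3) (e.g. V/m).
The given unit 'V' reduces to kg * m^2 / (A * s^3). Of the listed options, that is the dimensionality of electric potential.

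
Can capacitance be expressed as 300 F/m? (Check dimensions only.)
No

capacitance has SI base units: A^2 * s^4 / (kg * m^2)
F/m does NOT reduce to A^2 * s^4 / (kg * m^2); a valid unit for capacitance would be e.g. F.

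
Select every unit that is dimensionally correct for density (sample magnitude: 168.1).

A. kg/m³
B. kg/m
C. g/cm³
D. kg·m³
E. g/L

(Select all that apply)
A, C, E

density has SI base units: kg / m^3

Checking each option against kg / m^3:
  A. kg/m³: ✓ matches
  B. kg/m: ✗ does not match
  C. g/cm³: ✓ matches
  D. kg·m³: ✗ does not match
  E. g/L: ✓ matches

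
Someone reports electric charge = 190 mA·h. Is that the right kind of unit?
Yes

electric charge has SI base units: A * s
mA·h reduces to the same SI base units, so it is a valid unit for electric charge.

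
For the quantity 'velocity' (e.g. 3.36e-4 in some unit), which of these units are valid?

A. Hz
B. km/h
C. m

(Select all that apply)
B

velocity has SI base units: m / s

Checking each option against m / s:
  A. Hz: ✗ does not match
  B. km/h: ✓ matches
  C. m: ✗ does not match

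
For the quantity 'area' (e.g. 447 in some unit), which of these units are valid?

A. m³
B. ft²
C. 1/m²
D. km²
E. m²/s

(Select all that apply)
B, D

area has SI base units: m^2

Checking each option against m^2:
  A. m³: ✗ does not match
  B. ft²: ✓ matches
  C. 1/m²: ✗ does not match
  D. km²: ✓ matches
  E. m²/s: ✗ does not match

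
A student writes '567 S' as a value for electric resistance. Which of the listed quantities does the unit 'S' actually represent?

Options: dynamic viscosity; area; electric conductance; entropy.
electric conductance

electric resistance should have units dimensionally equivalent to kg * m^2 / (A^2 * s^3) (e.g. Ω).
The given unit 'S' reduces to A^2 * s^3 / (kg * m^2). Of the listed options, that is the dimensionality of electric conductance.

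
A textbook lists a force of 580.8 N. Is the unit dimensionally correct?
Yes

force has SI base units: kg * m / s^2
N reduces to the same SI base units, so it is a valid unit for force.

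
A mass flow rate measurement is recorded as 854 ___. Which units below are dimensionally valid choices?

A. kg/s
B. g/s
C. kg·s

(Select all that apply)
A, B

mass flow rate has SI base units: kg / s

Checking each option against kg / s:
  A. kg/s: ✓ matches
  B. g/s: ✓ matches
  C. kg·s: ✗ does not match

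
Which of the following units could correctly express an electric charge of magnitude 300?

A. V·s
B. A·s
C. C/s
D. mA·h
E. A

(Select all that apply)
B, D

electric charge has SI base units: A * s

Checking each option against A * s:
  A. V·s: ✗ does not match
  B. A·s: ✓ matches
  C. C/s: ✗ does not match
  D. mA·h: ✓ matches
  E. A: ✗ does not match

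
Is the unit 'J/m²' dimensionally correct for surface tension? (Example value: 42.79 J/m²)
Yes

surface tension has SI base units: kg / s^2
J/m² reduces to the same SI base units, so it is a valid unit for surface tension.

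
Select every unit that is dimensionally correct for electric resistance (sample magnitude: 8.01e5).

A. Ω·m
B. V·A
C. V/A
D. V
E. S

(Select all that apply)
C

electric resistance has SI base units: kg * m^2 / (A^2 * s^3)

Checking each option against kg * m^2 / (A^2 * s^3):
  A. Ω·m: ✗ does not match
  B. V·A: ✗ does not match
  C. V/A: ✓ matches
  D. V: ✗ does not match
  E. S: ✗ does not match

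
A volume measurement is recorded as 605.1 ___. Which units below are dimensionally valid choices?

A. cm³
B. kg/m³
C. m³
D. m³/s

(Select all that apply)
A, C

volume has SI base units: m^3

Checking each option against m^3:
  A. cm³: ✓ matches
  B. kg/m³: ✗ does not match
  C. m³: ✓ matches
  D. m³/s: ✗ does not match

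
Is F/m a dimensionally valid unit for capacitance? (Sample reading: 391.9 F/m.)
No

capacitance has SI base units: A^2 * s^4 / (kg * m^2)
F/m does NOT reduce to A^2 * s^4 / (kg * m^2); a valid unit for capacitance would be e.g. F.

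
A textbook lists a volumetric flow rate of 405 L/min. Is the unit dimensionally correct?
Yes

volumetric flow rate has SI base units: m^3 / s
L/min reduces to the same SI base units, so it is a valid unit for volumetric flow rate.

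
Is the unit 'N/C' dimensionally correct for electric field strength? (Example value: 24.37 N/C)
Yes

electric field strength has SI base units: kg * m / (A * s^3)
N/C reduces to the same SI base units, so it is a valid unit for electric field strength.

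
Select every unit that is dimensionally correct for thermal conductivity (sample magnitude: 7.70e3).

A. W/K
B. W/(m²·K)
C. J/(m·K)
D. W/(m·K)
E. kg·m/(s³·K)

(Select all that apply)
D, E

thermal conductivity has SI base units: kg * m / (s^3 * K)

Checking each option against kg * m / (s^3 * K):
  A. W/K: ✗ does not match
  B. W/(m²·K): ✗ does not match
  C. J/(m·K): ✗ does not match
  D. W/(m·K): ✓ matches
  E. kg·m/(s³·K): ✓ matches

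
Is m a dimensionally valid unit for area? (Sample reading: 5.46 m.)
No

area has SI base units: m^2
m does NOT reduce to m^2; a valid unit for area would be e.g. m².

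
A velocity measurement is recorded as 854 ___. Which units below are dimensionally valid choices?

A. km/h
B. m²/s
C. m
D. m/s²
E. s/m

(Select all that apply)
A

velocity has SI base units: m / s

Checking each option against m / s:
  A. km/h: ✓ matches
  B. m²/s: ✗ does not match
  C. m: ✗ does not match
  D. m/s²: ✗ does not match
  E. s/m: ✗ does not match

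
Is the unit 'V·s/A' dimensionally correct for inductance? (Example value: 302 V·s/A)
Yes

inductance has SI base units: kg * m^2 / (A^2 * s^2)
V·s/A reduces to the same SI base units, so it is a valid unit for inductance.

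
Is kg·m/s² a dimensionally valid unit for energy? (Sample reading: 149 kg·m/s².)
No

energy has SI base units: kg * m^2 / s^2
kg·m/s² does NOT reduce to kg * m^2 / s^2; a valid unit for energy would be e.g. J.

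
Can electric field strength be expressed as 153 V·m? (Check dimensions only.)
No

electric field strength has SI base units: kg * m / (A * s^3)
V·m does NOT reduce to kg * m / (A * s^3); a valid unit for electric field strength would be e.g. V/m.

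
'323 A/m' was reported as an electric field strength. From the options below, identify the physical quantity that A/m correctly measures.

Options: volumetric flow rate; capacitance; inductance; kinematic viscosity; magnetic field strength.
magnetic field strength

electric field strength should have units dimensionally equivalent to kg * m / (A * s^3) (e.g. V/m).
The given unit 'A/m' reduces to A / m. Of the listed options, that is the dimensionality of magnetic field strength.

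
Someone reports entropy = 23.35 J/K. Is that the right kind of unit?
Yes

entropy has SI base units: kg * m^2 / (s^2 * K)
J/K reduces to the same SI base units, so it is a valid unit for entropy.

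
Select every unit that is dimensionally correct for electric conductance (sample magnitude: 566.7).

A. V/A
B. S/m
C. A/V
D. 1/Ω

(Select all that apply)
C, D

electric conductance has SI base units: A^2 * s^3 / (kg * m^2)

Checking each option against A^2 * s^3 / (kg * m^2):
  A. V/A: ✗ does not match
  B. S/m: ✗ does not match
  C. A/V: ✓ matches
  D. 1/Ω: ✓ matches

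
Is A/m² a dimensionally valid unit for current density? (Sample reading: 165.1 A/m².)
Yes

current density has SI base units: A / m^2
A/m² reduces to the same SI base units, so it is a valid unit for current density.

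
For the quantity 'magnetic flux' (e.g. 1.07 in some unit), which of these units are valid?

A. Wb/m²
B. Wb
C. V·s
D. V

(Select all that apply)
B, C

magnetic flux has SI base units: kg * m^2 / (A * s^2)

Checking each option against kg * m^2 / (A * s^2):
  A. Wb/m²: ✗ does not match
  B. Wb: ✓ matches
  C. V·s: ✓ matches
  D. V: ✗ does not match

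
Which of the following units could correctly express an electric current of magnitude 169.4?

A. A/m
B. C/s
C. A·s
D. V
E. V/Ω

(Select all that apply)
B, E

electric current has SI base units: A

Checking each option against A:
  A. A/m: ✗ does not match
  B. C/s: ✓ matches
  C. A·s: ✗ does not match
  D. V: ✗ does not match
  E. V/Ω: ✓ matches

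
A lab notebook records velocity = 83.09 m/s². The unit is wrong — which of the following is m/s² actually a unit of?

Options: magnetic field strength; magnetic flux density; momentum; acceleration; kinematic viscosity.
acceleration

velocity should have units dimensionally equivalent to m / s (e.g. m/s).
The given unit 'm/s²' reduces to m / s^2. Of the listed options, that is the dimensionality of acceleration.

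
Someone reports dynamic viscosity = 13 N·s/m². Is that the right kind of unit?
Yes

dynamic viscosity has SI base units: kg / (m * s)
N·s/m² reduces to the same SI base units, so it is a valid unit for dynamic viscosity.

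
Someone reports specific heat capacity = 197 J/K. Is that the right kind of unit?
No

specific heat capacity has SI base units: m^2 / (s^2 * K)
J/K does NOT reduce to m^2 / (s^2 * K); a valid unit for specific heat capacity would be e.g. J/(kg·K).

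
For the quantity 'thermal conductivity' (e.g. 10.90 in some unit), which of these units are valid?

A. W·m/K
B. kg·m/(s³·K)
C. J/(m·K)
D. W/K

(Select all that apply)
B

thermal conductivity has SI base units: kg * m / (s^3 * K)

Checking each option against kg * m / (s^3 * K):
  A. W·m/K: ✗ does not match
  B. kg·m/(s³·K): ✓ matches
  C. J/(m·K): ✗ does not match
  D. W/K: ✗ does not match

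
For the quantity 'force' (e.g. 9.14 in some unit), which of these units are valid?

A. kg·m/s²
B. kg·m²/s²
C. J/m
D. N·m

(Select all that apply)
A, C

force has SI base units: kg * m / s^2

Checking each option against kg * m / s^2:
  A. kg·m/s²: ✓ matches
  B. kg·m²/s²: ✗ does not match
  C. J/m: ✓ matches
  D. N·m: ✗ does not match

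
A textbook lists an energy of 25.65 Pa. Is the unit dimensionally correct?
No

energy has SI base units: kg * m^2 / s^2
Pa does NOT reduce to kg * m^2 / s^2; a valid unit for energy would be e.g. J.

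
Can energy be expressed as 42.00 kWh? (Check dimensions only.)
Yes

energy has SI base units: kg * m^2 / s^2
kWh reduces to the same SI base units, so it is a valid unit for energy.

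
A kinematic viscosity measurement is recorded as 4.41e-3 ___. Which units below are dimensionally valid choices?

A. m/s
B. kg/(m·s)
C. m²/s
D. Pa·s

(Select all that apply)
C

kinematic viscosity has SI base units: m^2 / s

Checking each option against m^2 / s:
  A. m/s: ✗ does not match
  B. kg/(m·s): ✗ does not match
  C. m²/s: ✓ matches
  D. Pa·s: ✗ does not match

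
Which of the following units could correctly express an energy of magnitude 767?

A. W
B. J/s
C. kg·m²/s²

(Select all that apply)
C

energy has SI base units: kg * m^2 / s^2

Checking each option against kg * m^2 / s^2:
  A. W: ✗ does not match
  B. J/s: ✗ does not match
  C. kg·m²/s²: ✓ matches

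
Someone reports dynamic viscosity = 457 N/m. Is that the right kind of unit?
No

dynamic viscosity has SI base units: kg / (m * s)
N/m does NOT reduce to kg / (m * s); a valid unit for dynamic viscosity would be e.g. Pa·s.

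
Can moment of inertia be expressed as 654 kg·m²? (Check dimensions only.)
Yes

moment of inertia has SI base units: kg * m^2
kg·m² reduces to the same SI base units, so it is a valid unit for moment of inertia.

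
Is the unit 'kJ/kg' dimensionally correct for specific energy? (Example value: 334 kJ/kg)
Yes

specific energy has SI base units: m^2 / s^2
kJ/kg reduces to the same SI base units, so it is a valid unit for specific energy.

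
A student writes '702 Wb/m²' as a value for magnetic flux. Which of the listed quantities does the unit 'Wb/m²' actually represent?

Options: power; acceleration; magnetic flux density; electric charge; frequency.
magnetic flux density

magnetic flux should have units dimensionally equivalent to kg * m^2 / (A * s^2) (e.g. Wb).
The given unit 'Wb/m²' reduces to kg / (A * s^2). Of the listed options, that is the dimensionality of magnetic flux density.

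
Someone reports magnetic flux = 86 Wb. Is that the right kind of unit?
Yes

magnetic flux has SI base units: kg * m^2 / (A * s^2)
Wb reduces to the same SI base units, so it is a valid unit for magnetic flux.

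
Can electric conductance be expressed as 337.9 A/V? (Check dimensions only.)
Yes

electric conductance has SI base units: A^2 * s^3 / (kg * m^2)
A/V reduces to the same SI base units, so it is a valid unit for electric conductance.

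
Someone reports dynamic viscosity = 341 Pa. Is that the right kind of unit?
No

dynamic viscosity has SI base units: kg / (m * s)
Pa does NOT reduce to kg / (m * s); a valid unit for dynamic viscosity would be e.g. Pa·s.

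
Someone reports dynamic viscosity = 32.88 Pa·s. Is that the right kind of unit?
Yes

dynamic viscosity has SI base units: kg / (m * s)
Pa·s reduces to the same SI base units, so it is a valid unit for dynamic viscosity.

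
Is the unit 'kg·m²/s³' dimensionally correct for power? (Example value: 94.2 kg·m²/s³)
Yes

power has SI base units: kg * m^2 / s^3
kg·m²/s³ reduces to the same SI base units, so it is a valid unit for power.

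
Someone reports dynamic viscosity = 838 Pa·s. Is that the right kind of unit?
Yes

dynamic viscosity has SI base units: kg / (m * s)
Pa·s reduces to the same SI base units, so it is a valid unit for dynamic viscosity.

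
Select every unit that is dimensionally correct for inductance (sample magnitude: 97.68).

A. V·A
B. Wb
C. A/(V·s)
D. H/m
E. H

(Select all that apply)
E

inductance has SI base units: kg * m^2 / (A^2 * s^2)

Checking each option against kg * m^2 / (A^2 * s^2):
  A. V·A: ✗ does not match
  B. Wb: ✗ does not match
  C. A/(V·s): ✗ does not match
  D. H/m: ✗ does not match
  E. H: ✓ matches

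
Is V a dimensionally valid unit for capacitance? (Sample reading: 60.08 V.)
No

capacitance has SI base units: A^2 * s^4 / (kg * m^2)
V does NOT reduce to A^2 * s^4 / (kg * m^2); a valid unit for capacitance would be e.g. F.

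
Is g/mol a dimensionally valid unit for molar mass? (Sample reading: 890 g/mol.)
Yes

molar mass has SI base units: kg / mol
g/mol reduces to the same SI base units, so it is a valid unit for molar mass.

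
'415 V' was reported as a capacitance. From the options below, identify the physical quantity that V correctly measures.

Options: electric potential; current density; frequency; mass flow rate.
electric potential

capacitance should have units dimensionally equivalent to A^2 * s^4 / (kg * m^2) (e.g. F).
The given unit 'V' reduces to kg * m^2 / (A * s^3). Of the listed options, that is the dimensionality of electric potential.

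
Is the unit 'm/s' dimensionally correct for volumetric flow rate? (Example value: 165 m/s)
No

volumetric flow rate has SI base units: m^3 / s
m/s does NOT reduce to m^3 / s; a valid unit for volumetric flow rate would be e.g. m³/s.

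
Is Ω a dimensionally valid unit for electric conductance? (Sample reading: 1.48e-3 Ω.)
No

electric conductance has SI base units: A^2 * s^3 / (kg * m^2)
Ω does NOT reduce to A^2 * s^3 / (kg * m^2); a valid unit for electric conductance would be e.g. S.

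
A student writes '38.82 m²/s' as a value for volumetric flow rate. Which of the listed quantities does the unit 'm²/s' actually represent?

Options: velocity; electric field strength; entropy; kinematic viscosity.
kinematic viscosity

volumetric flow rate should have units dimensionally equivalent to m^3 / s (e.g. m³/s).
The given unit 'm²/s' reduces to m^2 / s. Of the listed options, that is the dimensionality of kinematic viscosity.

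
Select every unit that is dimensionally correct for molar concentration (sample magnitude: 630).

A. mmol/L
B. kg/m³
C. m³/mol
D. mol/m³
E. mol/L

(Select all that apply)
A, D, E

molar concentration has SI base units: mol / m^3

Checking each option against mol / m^3:
  A. mmol/L: ✓ matches
  B. kg/m³: ✗ does not match
  C. m³/mol: ✗ does not match
  D. mol/m³: ✓ matches
  E. mol/L: ✓ matches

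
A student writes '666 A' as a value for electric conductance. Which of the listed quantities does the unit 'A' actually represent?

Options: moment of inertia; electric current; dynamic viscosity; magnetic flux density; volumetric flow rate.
electric current

electric conductance should have units dimensionally equivalent to A^2 * s^3 / (kg * m^2) (e.g. S).
The given unit 'A' reduces to A. Of the listed options, that is the dimensionality of electric current.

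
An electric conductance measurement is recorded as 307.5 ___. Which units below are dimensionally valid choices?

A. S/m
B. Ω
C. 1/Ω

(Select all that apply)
C

electric conductance has SI base units: A^2 * s^3 / (kg * m^2)

Checking each option against A^2 * s^3 / (kg * m^2):
  A. S/m: ✗ does not match
  B. Ω: ✗ does not match
  C. 1/Ω: ✓ matches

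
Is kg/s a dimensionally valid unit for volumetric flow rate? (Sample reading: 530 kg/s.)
No

volumetric flow rate has SI base units: m^3 / s
kg/s does NOT reduce to m^3 / s; a valid unit for volumetric flow rate would be e.g. m³/s.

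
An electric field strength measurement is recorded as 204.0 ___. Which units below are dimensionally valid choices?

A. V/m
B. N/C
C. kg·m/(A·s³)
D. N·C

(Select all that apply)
A, B, C

electric field strength has SI base units: kg * m / (A * s^3)

Checking each option against kg * m / (A * s^3):
  A. V/m: ✓ matches
  B. N/C: ✓ matches
  C. kg·m/(A·s³): ✓ matches
  D. N·C: ✗ does not match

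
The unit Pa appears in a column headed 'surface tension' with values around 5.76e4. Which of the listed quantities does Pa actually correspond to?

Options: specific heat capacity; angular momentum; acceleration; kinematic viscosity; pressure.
pressure

surface tension should have units dimensionally equivalent to kg / s^2 (e.g. N/m).
The given unit 'Pa' reduces to kg / (m * s^2). Of the listed options, that is the dimensionality of pressure.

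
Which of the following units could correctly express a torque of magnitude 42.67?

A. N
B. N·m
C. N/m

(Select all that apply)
B

torque has SI base units: kg * m^2 / s^2

Checking each option against kg * m^2 / s^2:
  A. N: ✗ does not match
  B. N·m: ✓ matches
  C. N/m: ✗ does not match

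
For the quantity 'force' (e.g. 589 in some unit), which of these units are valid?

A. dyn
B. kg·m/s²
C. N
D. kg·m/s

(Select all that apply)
A, B, C

force has SI base units: kg * m / s^2

Checking each option against kg * m / s^2:
  A. dyn: ✓ matches
  B. kg·m/s²: ✓ matches
  C. N: ✓ matches
  D. kg·m/s: ✗ does not match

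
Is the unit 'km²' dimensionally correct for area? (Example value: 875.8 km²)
Yes

area has SI base units: m^2
km² reduces to the same SI base units, so it is a valid unit for area.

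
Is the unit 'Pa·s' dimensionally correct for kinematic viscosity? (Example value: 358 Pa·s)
No

kinematic viscosity has SI base units: m^2 / s
Pa·s does NOT reduce to m^2 / s; a valid unit for kinematic viscosity would be e.g. m²/s.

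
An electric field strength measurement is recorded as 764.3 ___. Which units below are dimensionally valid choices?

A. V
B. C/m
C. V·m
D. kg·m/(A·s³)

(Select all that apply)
D

electric field strength has SI base units: kg * m / (A * s^3)

Checking each option against kg * m / (A * s^3):
  A. V: ✗ does not match
  B. C/m: ✗ does not match
  C. V·m: ✗ does not match
  D. kg·m/(A·s³): ✓ matches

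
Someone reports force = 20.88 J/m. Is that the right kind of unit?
Yes

force has SI base units: kg * m / s^2
J/m reduces to the same SI base units, so it is a valid unit for force.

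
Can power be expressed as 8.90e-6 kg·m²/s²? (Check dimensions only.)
No

power has SI base units: kg * m^2 / s^3
kg·m²/s² does NOT reduce to kg * m^2 / s^3; a valid unit for power would be e.g. W.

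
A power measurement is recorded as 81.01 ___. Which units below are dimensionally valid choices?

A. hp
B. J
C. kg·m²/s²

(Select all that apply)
A

power has SI base units: kg * m^2 / s^3

Checking each option against kg * m^2 / s^3:
  A. hp: ✓ matches
  B. J: ✗ does not match
  C. kg·m²/s²: ✗ does not match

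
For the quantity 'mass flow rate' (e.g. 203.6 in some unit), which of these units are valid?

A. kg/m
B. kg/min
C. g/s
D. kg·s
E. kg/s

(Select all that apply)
B, C, E

mass flow rate has SI base units: kg / s

Checking each option against kg / s:
  A. kg/m: ✗ does not match
  B. kg/min: ✓ matches
  C. g/s: ✓ matches
  D. kg·s: ✗ does not match
  E. kg/s: ✓ matches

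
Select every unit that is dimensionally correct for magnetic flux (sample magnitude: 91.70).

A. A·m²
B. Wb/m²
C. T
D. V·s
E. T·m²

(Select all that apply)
D, E

magnetic flux has SI base units: kg * m^2 / (A * s^2)

Checking each option against kg * m^2 / (A * s^2):
  A. A·m²: ✗ does not match
  B. Wb/m²: ✗ does not match
  C. T: ✗ does not match
  D. V·s: ✓ matches
  E. T·m²: ✓ matches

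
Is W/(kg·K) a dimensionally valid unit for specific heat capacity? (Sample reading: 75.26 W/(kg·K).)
No

specific heat capacity has SI base units: m^2 / (s^2 * K)
W/(kg·K) does NOT reduce to m^2 / (s^2 * K); a valid unit for specific heat capacity would be e.g. J/(kg·K).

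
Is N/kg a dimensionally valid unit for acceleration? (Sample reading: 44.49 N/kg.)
Yes

acceleration has SI base units: m / s^2
N/kg reduces to the same SI base units, so it is a valid unit for acceleration.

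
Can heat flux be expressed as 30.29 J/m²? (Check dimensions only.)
No

heat flux has SI base units: kg / s^3
J/m² does NOT reduce to kg / s^3; a valid unit for heat flux would be e.g. W/m².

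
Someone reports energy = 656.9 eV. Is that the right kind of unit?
Yes

energy has SI base units: kg * m^2 / s^2
eV reduces to the same SI base units, so it is a valid unit for energy.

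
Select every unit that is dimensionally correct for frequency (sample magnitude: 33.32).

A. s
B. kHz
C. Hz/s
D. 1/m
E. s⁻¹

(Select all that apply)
B, E

frequency has SI base units: 1 / s

Checking each option against 1 / s:
  A. s: ✗ does not match
  B. kHz: ✓ matches
  C. Hz/s: ✗ does not match
  D. 1/m: ✗ does not match
  E. s⁻¹: ✓ matches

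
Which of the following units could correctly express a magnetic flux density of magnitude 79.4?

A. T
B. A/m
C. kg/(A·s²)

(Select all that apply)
A, C

magnetic flux density has SI base units: kg / (A * s^2)

Checking each option against kg / (A * s^2):
  A. T: ✓ matches
  B. A/m: ✗ does not match
  C. kg/(A·s²): ✓ matches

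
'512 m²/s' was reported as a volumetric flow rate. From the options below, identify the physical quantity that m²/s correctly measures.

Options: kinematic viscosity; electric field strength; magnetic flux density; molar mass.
kinematic viscosity

volumetric flow rate should have units dimensionally equivalent to m^3 / s (e.g. m³/s).
The given unit 'm²/s' reduces to m^2 / s. Of the listed options, that is the dimensionality of kinematic viscosity.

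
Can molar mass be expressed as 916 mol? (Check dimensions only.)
No

molar mass has SI base units: kg / mol
mol does NOT reduce to kg / mol; a valid unit for molar mass would be e.g. kg/mol.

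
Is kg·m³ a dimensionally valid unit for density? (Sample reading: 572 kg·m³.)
No

density has SI base units: kg / m^3
kg·m³ does NOT reduce to kg / m^3; a valid unit for density would be e.g. kg/m³.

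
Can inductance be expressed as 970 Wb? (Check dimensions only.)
No

inductance has SI base units: kg * m^2 / (A^2 * s^2)
Wb does NOT reduce to kg * m^2 / (A^2 * s^2); a valid unit for inductance would be e.g. H.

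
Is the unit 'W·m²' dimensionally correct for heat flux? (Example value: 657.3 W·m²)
No

heat flux has SI base units: kg / s^3
W·m² does NOT reduce to kg / s^3; a valid unit for heat flux would be e.g. W/m².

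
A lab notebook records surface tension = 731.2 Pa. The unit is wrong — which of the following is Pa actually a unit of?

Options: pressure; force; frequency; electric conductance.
pressure

surface tension should have units dimensionally equivalent to kg / s^2 (e.g. N/m).
The given unit 'Pa' reduces to kg / (m * s^2). Of the listed options, that is the dimensionality of pressure.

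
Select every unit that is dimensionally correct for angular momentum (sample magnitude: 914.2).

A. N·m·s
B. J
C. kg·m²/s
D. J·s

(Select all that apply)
A, C, D

angular momentum has SI base units: kg * m^2 / s

Checking each option against kg * m^2 / s:
  A. N·m·s: ✓ matches
  B. J: ✗ does not match
  C. kg·m²/s: ✓ matches
  D. J·s: ✓ matches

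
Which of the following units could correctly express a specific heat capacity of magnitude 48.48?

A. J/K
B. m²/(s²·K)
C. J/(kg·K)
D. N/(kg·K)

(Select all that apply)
B, C

specific heat capacity has SI base units: m^2 / (s^2 * K)

Checking each option against m^2 / (s^2 * K):
  A. J/K: ✗ does not match
  B. m²/(s²·K): ✓ matches
  C. J/(kg·K): ✓ matches
  D. N/(kg·K): ✗ does not match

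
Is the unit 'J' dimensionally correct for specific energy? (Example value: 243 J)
No

specific energy has SI base units: m^2 / s^2
J does NOT reduce to m^2 / s^2; a valid unit for specific energy would be e.g. J/kg.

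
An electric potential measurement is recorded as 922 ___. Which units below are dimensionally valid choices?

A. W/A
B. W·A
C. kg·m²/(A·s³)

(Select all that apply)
A, C

electric potential has SI base units: kg * m^2 / (A * s^3)

Checking each option against kg * m^2 / (A * s^3):
  A. W/A: ✓ matches
  B. W·A: ✗ does not match
  C. kg·m²/(A·s³): ✓ matches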